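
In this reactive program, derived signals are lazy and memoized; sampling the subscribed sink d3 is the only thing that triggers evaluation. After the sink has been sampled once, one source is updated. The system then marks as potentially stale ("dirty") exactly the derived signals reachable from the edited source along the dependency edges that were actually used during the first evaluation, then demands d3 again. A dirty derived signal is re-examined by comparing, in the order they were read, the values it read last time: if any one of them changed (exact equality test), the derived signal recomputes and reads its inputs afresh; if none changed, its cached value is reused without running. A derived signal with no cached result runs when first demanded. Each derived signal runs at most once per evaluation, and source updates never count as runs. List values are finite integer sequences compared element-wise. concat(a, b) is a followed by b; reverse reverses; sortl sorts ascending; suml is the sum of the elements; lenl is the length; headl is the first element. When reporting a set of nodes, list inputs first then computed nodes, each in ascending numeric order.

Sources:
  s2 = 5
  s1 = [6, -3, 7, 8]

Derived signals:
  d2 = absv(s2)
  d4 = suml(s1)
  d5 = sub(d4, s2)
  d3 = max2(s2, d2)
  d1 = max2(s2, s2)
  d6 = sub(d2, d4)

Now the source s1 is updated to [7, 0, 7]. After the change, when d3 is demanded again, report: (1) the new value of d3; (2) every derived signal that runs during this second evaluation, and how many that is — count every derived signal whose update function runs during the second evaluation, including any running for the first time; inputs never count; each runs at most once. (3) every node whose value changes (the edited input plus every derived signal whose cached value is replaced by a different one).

Demanding d3 again yields 5.
0 derived signals run: none.
The nodes whose values change: s1.
Note the shortcut — s1 feeds only undemanded nodes, so no recomputation happens.

First demand of the output computes:
  d2 = absv(5) = 5
  d3 = max2(5, 5) = 5

After the edit, cleaning proceeds:
  s1 only reaches undemanded nodes; the second demand re-runs nothing.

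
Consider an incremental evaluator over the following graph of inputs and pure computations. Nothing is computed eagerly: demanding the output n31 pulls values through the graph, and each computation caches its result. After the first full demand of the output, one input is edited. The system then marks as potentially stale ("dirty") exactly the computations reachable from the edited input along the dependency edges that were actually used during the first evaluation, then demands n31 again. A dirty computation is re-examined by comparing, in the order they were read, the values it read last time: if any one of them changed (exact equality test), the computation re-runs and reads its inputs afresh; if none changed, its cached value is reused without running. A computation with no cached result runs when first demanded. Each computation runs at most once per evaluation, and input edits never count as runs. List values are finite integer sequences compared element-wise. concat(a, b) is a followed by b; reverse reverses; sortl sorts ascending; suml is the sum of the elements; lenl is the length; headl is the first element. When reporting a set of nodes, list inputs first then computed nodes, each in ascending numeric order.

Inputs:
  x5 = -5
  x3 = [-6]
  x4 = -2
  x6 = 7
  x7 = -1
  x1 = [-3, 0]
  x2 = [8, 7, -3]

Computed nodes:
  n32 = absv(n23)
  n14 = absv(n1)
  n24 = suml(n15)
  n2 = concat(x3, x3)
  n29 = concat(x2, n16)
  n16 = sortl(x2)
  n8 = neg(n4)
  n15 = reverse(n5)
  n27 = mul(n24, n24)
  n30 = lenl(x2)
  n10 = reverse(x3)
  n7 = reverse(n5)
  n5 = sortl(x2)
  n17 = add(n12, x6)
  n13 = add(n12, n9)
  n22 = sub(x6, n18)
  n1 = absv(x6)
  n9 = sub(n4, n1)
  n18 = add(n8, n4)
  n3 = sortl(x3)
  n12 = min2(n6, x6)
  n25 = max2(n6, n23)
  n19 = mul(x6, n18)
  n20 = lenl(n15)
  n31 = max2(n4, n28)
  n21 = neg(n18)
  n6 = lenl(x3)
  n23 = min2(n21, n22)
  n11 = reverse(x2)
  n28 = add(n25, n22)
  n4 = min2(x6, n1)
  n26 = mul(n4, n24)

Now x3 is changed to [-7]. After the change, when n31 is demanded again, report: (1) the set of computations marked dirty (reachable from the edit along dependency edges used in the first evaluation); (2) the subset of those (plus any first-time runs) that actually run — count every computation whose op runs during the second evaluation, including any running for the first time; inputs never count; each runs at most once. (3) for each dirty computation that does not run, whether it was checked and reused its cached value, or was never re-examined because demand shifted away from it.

Initial pass — values computed on the first demand:
  n1 = absv(7) = 7
  n4 = min2(7, 7) = 7
  n6 = lenl([-6]) = 1
  n8 = neg(7) = -7
  n18 = add(-7, 7) = 0
  n21 = neg(0) = 0
  n22 = sub(7, 0) = 7
  n23 = min2(0, 7) = 0
  n25 = max2(1, 0) = 1
  n28 = add(1, 7) = 8
  n31 = max2(7, 8) = 8

Second demand — change propagation:
  n6: re-runs because x3 [-6]->[-7]; new result 1 (unchanged).
  n25: re-examined; everything it read last time is the same (n6 unchanged, n23 unchanged) — cache 1 kept, no run.
  n28: re-examined; everything it read last time is the same (n25 unchanged, n22 unchanged) — cache 8 kept, no run.
  n31: re-examined; everything it read last time is the same (n4 unchanged, n28 unchanged) — cache 8 kept, no run.

The important point: n6 recomputes to an identical value, and the output ends up unchanged.

Dirty set: n6, n25, n28, n31.
Run set: n6 (1 run).
Re-examined without running (cache reused): n25, n28, n31.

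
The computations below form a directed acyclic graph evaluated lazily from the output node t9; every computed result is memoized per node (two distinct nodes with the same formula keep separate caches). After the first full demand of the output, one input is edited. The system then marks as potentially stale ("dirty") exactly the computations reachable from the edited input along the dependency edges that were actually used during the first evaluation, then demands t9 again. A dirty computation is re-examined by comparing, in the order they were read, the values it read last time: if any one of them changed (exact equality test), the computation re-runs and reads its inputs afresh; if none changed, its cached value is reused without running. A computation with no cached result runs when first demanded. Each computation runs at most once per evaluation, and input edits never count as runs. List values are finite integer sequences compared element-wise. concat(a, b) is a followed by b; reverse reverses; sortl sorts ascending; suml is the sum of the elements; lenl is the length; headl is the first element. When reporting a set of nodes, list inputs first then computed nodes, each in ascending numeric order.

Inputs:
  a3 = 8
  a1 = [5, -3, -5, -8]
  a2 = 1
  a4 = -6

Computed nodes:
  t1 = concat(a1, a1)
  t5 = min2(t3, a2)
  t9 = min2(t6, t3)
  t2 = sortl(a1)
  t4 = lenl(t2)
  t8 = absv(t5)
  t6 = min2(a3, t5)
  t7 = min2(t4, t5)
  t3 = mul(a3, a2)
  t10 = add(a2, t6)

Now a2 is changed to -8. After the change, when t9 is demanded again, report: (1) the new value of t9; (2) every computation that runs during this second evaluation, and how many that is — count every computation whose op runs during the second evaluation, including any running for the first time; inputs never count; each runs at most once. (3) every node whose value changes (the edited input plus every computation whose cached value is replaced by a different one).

First demand of the output computes:
  t3 = mul(8, 1) = 8
  t5 = min2(8, 1) = 1
  t6 = min2(8, 1) = 1
  t9 = min2(1, 8) = 1

After the edit, cleaning proceeds:
  t3: a read changed (a2 1->-8) — executes, giving -64.
  t5: a read changed (t3 8->-64; a2 1->-8) — executes, giving -64.
  t6: a read changed (t5 1->-64) — executes, giving -64.
  t9: a read changed (t6 1->-64; t3 8->-64) — executes, giving -64.

Demanding t9 again yields -64.
4 computations run: t3, t5, t6, t9.
The nodes whose values change: a2, t3, t5, t6, t9.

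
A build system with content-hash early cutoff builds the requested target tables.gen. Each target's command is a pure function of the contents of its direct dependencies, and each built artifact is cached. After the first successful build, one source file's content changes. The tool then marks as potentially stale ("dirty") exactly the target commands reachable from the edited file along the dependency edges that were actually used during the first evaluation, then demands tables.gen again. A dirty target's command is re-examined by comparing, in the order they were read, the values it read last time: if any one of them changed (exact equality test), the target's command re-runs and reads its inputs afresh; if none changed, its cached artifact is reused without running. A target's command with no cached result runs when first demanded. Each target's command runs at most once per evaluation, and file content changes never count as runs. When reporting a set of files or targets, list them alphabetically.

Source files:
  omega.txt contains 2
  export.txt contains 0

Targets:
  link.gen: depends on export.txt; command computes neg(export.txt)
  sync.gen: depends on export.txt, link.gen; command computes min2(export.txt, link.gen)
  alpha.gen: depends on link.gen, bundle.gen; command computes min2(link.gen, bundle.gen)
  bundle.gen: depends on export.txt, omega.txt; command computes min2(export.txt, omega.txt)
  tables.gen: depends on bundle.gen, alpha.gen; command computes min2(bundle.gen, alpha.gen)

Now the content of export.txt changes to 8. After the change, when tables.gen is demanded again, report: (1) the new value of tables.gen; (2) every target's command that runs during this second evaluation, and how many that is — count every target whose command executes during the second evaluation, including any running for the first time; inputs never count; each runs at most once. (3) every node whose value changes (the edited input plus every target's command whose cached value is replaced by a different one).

New value of tables.gen: -8.
Target commands that run: alpha.gen, bundle.gen, link.gen, tables.gen — 4 in total.
Values that change: alpha.gen, bundle.gen, export.txt, link.gen, tables.gen.

First evaluation (everything demanded from the output):
  bundle.gen = min2(0, 2) = 0
  link.gen = neg(0) = 0
  alpha.gen = min2(0, 0) = 0
  tables.gen = min2(0, 0) = 0

Propagation after the edit:
  bundle.gen: runs — export.txt 0->8; result 2.
  link.gen: runs — export.txt 0->8; result -8.
  alpha.gen: runs — link.gen 0->-8; bundle.gen 0->2; result -8.
  tables.gen: runs — bundle.gen 0->2; alpha.gen 0->-8; result -8.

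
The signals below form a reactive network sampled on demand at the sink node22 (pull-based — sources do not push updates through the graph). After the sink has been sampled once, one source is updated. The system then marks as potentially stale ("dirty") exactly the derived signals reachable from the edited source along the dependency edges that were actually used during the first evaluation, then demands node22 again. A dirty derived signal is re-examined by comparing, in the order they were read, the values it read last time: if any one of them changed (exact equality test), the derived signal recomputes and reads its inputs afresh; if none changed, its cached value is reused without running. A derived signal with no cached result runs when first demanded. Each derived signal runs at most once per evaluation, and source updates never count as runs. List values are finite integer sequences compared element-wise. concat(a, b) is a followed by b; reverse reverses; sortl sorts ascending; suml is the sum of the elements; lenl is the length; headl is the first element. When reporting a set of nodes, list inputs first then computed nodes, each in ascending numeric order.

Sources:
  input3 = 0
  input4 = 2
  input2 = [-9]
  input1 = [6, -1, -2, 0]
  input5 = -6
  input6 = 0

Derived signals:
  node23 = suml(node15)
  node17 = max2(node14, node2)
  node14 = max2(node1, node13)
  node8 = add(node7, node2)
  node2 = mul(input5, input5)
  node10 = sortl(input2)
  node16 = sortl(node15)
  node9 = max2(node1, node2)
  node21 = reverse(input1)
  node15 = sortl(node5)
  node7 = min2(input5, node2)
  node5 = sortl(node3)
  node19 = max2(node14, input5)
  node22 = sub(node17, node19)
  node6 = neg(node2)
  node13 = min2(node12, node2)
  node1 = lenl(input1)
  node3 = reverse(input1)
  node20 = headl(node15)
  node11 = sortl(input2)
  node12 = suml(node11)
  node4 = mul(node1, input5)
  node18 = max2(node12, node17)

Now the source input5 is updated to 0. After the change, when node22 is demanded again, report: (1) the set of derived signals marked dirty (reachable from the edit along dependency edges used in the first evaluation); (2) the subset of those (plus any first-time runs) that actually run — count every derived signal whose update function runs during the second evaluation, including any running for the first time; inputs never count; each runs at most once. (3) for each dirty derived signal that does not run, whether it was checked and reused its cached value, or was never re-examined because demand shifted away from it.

Initial pass — values computed on the first demand:
  node1 = lenl([6, -1, -2, 0]) = 4
  node2 = mul(-6, -6) = 36
  node11 = sortl([-9]) = [-9]
  node12 = suml([-9]) = -9
  node13 = min2(-9, 36) = -9
  node14 = max2(4, -9) = 4
  node17 = max2(4, 36) = 36
  node19 = max2(4, -6) = 4
  node22 = sub(36, 4) = 32

Second demand — change propagation:
  node2: re-runs because input5 -6->0; input5 -6->0; new result 0.
  node13: re-runs because node2 36->0; new result -9 (unchanged).
  node14: re-examined; everything it read last time is the same (node1 unchanged, node13 unchanged) — cache 4 kept, no run.
  node17: re-runs because node2 36->0; new result 4.
  node19: re-runs because input5 -6->0; new result 4 (unchanged).
  node22: re-runs because node17 36->4; new result 0.

The important point: at node14 every value read last time is unchanged, so the dirty flag clears without a run.

Dirty set: node2, node13, node14, node17, node19, node22.
Run set: node2, node13, node17, node19, node22 (5 run).
Re-examined without running (cache reused): node14.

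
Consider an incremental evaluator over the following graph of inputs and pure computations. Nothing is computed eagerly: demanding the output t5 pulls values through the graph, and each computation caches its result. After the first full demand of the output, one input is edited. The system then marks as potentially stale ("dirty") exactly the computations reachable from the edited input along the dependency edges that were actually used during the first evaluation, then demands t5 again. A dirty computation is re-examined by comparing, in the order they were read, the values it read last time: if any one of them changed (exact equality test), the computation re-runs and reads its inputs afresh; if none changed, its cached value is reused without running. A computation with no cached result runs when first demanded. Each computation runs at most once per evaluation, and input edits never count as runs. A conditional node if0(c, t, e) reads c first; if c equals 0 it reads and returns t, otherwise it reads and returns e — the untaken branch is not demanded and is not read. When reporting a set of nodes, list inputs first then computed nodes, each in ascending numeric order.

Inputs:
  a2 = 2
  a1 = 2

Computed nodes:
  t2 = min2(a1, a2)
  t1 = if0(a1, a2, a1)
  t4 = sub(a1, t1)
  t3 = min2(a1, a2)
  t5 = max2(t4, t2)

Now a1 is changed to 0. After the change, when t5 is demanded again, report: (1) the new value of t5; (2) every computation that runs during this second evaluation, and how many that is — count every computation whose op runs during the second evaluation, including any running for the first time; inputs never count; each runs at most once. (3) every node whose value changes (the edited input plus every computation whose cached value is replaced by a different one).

Initial pass — values computed on the first demand:
  t1 = if0(a1=2 -> else branch a1) = 2
  t2 = min2(2, 2) = 2
  t4 = sub(2, 2) = 0
  t5 = max2(0, 2) = 2

Second demand — change propagation:
  t1: re-runs because a1 2->0; a1 2->0; new result 2 (unchanged).
  t2: re-runs because a1 2->0; new result 0.
  t4: re-runs because a1 2->0; new result -2.
  t5: re-runs because t4 0->-2; t2 2->0; new result 0.

t5 now evaluates to 0.
Run set: t1, t2, t4, t5 (4 run).
Changed values: a1, t2, t4, t5.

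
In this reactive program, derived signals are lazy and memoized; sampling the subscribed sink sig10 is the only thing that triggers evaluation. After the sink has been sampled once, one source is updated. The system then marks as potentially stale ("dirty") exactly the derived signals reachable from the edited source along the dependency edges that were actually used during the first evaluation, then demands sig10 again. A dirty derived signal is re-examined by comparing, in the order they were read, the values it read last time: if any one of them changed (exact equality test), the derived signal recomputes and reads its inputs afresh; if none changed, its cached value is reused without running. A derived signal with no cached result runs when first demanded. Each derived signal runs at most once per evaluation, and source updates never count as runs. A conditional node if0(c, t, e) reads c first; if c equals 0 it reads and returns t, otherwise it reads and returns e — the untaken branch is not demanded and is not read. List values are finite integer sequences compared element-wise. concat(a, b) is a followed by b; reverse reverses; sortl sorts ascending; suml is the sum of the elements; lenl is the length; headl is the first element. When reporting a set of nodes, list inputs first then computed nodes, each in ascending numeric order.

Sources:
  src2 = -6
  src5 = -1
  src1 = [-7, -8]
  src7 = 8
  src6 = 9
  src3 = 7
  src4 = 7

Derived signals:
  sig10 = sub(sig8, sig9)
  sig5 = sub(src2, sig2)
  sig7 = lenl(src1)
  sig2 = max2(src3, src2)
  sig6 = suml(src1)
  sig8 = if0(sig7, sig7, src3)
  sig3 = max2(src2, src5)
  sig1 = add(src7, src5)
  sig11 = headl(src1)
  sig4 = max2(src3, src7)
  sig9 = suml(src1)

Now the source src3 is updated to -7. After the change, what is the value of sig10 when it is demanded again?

First demand of the output computes:
  sig7 = lenl([-7, -8]) = 2
  sig8 = if0(sig7=2 -> else branch src3) = 7
  sig9 = suml([-7, -8]) = -15
  sig10 = sub(7, -15) = 22

After the edit, cleaning proceeds:
  sig8: a read changed (src3 7->-7) — executes, giving -7.
  sig10: a read changed (sig8 7->-7) — executes, giving 8.

Demanding sig10 again yields 8.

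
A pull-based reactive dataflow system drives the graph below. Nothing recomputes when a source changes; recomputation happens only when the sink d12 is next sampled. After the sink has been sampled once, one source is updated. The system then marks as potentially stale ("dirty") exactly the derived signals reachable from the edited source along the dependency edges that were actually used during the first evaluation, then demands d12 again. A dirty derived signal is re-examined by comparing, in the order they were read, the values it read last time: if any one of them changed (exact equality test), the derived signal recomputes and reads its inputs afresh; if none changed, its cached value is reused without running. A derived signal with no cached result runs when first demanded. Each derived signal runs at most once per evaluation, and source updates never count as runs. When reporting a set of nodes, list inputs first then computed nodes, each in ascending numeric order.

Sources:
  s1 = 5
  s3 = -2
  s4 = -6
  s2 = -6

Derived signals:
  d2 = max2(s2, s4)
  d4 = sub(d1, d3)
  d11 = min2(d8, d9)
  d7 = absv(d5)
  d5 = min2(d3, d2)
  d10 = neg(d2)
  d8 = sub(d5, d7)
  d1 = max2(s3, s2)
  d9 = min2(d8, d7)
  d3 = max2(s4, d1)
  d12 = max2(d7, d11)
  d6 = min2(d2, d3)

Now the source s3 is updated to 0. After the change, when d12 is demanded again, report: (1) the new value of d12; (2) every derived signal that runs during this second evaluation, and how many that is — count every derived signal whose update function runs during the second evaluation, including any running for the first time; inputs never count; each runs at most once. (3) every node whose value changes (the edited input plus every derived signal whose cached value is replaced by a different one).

First evaluation (everything demanded from the output):
  d1 = max2(-2, -6) = -2
  d2 = max2(-6, -6) = -6
  d3 = max2(-6, -2) = -2
  d5 = min2(-2, -6) = -6
  d7 = absv(-6) = 6
  d8 = sub(-6, 6) = -12
  d9 = min2(-12, 6) = -12
  d11 = min2(-12, -12) = -12
  d12 = max2(6, -12) = 6

Propagation after the edit:
  d1: runs — s3 -2->0; result 0.
  d3: runs — d1 -2->0; result 0.
  d5: runs — d3 -2->0; result -6 (same value as before).
  d7: checked — values it read are unchanged (d5 unchanged); reused cached 6 without running.
  d8: checked — values it read are unchanged (d5 unchanged, d7 unchanged); reused cached -12 without running.
  d9: checked — values it read are unchanged (d8 unchanged, d7 unchanged); reused cached -12 without running.
  d11: checked — values it read are unchanged (d8 unchanged, d9 unchanged); reused cached -12 without running.
  d12: checked — values it read are unchanged (d7 unchanged, d11 unchanged); reused cached 6 without running.

Key observation: the change is absorbed at d5 — it re-runs but produces the same value, and the output's value is unchanged.

New value of d12: 6.
Derived signals that run: d1, d3, d5 — 3 in total.
Values that change: s3, d1, d3.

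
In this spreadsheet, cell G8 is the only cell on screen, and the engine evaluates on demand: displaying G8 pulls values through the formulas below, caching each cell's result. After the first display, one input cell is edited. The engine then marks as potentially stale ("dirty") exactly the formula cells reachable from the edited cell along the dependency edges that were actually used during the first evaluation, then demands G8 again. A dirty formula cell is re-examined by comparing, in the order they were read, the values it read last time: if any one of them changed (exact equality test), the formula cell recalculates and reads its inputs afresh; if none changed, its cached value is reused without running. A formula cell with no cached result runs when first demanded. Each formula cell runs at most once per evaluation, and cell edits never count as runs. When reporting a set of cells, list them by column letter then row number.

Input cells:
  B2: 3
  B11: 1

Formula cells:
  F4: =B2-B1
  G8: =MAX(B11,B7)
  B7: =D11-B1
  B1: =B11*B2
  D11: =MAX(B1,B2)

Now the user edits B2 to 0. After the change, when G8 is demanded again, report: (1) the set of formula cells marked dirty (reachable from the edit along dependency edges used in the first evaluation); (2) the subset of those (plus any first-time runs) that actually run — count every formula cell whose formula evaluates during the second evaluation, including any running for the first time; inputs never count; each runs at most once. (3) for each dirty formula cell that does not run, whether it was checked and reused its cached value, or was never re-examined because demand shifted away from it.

Initial pass — values computed on the first demand:
  B1 = 1 * 3 = 3
  D11 = MAX(3, 3) = 3
  B7 = 3 - 3 = 0
  G8 = MAX(1, 0) = 1

Second demand — change propagation:
  B1: re-runs because B2 3->0; new result 0.
  D11: re-runs because B1 3->0; B2 3->0; new result 0.
  B7: re-runs because D11 3->0; B1 3->0; new result 0 (unchanged).
  G8: re-examined; everything it read last time is the same (B11 unchanged, B7 unchanged) — cache 1 kept, no run.

The important point: B7 recomputes to an identical value, and the output ends up unchanged.

Dirty set: B1, B7, D11, G8.
Run set: B1, B7, D11 (3 run).
Re-examined without running (cache reused): G8.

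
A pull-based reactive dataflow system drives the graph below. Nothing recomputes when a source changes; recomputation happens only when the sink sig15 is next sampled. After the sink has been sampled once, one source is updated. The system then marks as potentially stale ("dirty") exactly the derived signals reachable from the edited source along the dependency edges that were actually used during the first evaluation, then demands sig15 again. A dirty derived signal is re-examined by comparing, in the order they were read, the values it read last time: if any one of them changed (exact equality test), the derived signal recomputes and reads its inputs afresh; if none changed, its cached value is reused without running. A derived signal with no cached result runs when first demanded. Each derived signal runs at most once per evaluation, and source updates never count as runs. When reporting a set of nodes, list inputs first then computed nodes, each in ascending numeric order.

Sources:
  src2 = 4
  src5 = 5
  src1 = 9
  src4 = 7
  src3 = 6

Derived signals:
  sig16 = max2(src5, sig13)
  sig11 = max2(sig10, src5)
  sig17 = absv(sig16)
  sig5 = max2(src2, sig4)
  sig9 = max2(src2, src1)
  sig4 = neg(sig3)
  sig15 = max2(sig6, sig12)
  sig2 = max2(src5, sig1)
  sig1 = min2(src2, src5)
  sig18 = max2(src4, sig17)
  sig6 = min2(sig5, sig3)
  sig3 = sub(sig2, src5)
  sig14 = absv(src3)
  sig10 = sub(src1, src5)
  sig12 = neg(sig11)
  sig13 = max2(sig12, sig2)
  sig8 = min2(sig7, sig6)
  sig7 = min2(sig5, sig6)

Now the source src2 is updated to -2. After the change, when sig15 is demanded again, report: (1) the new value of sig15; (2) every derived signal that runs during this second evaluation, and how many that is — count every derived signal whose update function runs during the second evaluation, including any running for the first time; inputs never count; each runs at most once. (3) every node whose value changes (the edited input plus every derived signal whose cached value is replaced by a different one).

New value of sig15: 0.
Derived signals that run: sig1, sig2, sig5, sig6 — 4 in total.
Values that change: src2, sig1, sig5.
Key observation: the cutoff stops propagation at sig3 — its inputs' values are unchanged, so it reuses its cache.

First evaluation (everything demanded from the output):
  sig1 = min2(4, 5) = 4
  sig2 = max2(5, 4) = 5
  sig3 = sub(5, 5) = 0
  sig4 = neg(0) = 0
  sig5 = max2(4, 0) = 4
  sig6 = min2(4, 0) = 0
  sig10 = sub(9, 5) = 4
  sig11 = max2(4, 5) = 5
  sig12 = neg(5) = -5
  sig15 = max2(0, -5) = 0

Propagation after the edit:
  sig1: runs — src2 4->-2; result -2.
  sig2: runs — sig1 4->-2; result 5 (same value as before).
  sig3: checked — values it read are unchanged (sig2 unchanged, src5 unchanged); reused cached 0 without running.
  sig4: checked — values it read are unchanged (sig3 unchanged); reused cached 0 without running.
  sig5: runs — src2 4->-2; result 0.
  sig6: runs — sig5 4->0; result 0 (same value as before).
  sig15: checked — values it read are unchanged (sig6 unchanged, sig12 unchanged); reused cached 0 without running.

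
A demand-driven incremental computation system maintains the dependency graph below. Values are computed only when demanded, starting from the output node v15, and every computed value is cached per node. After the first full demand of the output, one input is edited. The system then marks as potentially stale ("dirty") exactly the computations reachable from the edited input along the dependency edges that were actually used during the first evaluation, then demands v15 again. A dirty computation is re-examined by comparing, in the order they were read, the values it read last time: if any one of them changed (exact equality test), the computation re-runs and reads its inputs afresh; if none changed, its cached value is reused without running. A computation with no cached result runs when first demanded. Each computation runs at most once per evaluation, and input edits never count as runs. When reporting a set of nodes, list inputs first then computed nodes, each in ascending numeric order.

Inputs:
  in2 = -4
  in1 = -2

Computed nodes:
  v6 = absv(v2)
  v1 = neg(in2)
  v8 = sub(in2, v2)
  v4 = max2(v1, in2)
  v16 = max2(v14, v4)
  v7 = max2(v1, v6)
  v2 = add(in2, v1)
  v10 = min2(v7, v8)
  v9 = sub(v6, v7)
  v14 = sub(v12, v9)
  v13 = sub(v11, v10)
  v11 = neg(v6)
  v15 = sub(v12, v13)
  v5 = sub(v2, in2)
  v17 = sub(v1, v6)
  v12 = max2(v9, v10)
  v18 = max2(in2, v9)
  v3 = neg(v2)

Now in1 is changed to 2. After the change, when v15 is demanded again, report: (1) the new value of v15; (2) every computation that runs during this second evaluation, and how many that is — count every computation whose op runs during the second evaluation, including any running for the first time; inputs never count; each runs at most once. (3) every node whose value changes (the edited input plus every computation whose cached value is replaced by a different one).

New value of v15: -8.
Computations that run: none — 0 in total.
Values that change: in1.
Key observation: in1 is never demanded by the output, so the edit triggers no recomputation at all.

First evaluation (everything demanded from the output):
  v1 = neg(-4) = 4
  v2 = add(-4, 4) = 0
  v6 = absv(0) = 0
  v7 = max2(4, 0) = 4
  v8 = sub(-4, 0) = -4
  v9 = sub(0, 4) = -4
  v10 = min2(4, -4) = -4
  v11 = neg(0) = 0
  v12 = max2(-4, -4) = -4
  v13 = sub(0, -4) = 4
  v15 = sub(-4, 4) = -8

Propagation after the edit:
  in1 feeds no computation that the output demands — nothing is marked dirty and nothing runs.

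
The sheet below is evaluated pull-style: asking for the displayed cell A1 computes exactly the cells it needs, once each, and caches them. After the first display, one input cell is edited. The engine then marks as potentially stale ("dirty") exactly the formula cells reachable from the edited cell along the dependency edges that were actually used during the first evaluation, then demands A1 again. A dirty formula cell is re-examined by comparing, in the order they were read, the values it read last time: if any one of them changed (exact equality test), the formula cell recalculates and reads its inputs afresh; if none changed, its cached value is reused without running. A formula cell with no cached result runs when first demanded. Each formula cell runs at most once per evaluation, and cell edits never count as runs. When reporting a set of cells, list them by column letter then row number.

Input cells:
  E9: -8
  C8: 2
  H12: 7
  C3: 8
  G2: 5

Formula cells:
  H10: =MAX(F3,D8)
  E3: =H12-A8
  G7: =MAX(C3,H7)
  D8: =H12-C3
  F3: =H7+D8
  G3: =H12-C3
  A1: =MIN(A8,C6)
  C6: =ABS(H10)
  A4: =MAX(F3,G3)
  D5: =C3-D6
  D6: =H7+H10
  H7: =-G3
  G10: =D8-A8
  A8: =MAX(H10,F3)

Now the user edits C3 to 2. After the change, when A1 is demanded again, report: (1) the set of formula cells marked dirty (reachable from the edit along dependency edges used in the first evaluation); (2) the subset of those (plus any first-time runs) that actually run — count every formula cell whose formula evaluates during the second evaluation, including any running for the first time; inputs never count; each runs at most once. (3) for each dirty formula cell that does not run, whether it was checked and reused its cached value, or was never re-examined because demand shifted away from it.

First demand of the output computes:
  D8 = 7 - 8 = -1
  G3 = 7 - 8 = -1
  H7 = -(-1) = 1
  F3 = 1 + -1 = 0
  H10 = MAX(0, -1) = 0
  A8 = MAX(0, 0) = 0
  C6 = ABS(0) = 0
  A1 = MIN(0, 0) = 0

After the edit, cleaning proceeds:
  D8: a read changed (C3 8->2) — executes, giving 5.
  G3: a read changed (C3 8->2) — executes, giving 5.
  H7: a read changed (G3 -1->5) — executes, giving -5.
  F3: a read changed (H7 1->-5; D8 -1->5) — executes, giving 0 — identical to its old value.
  H10: a read changed (D8 -1->5) — executes, giving 5.
  A8: a read changed (H10 0->5) — executes, giving 5.
  C6: a read changed (H10 0->5) — executes, giving 5.
  A1: a read changed (A8 0->5; C6 0->5) — executes, giving 5.

The edit dirties: A1, A8, C6, D8, F3, G3, H7, H10.
8 formula cells run: A1, A8, C6, D8, F3, G3, H7, H10.
No dirty formula cell escaped a run.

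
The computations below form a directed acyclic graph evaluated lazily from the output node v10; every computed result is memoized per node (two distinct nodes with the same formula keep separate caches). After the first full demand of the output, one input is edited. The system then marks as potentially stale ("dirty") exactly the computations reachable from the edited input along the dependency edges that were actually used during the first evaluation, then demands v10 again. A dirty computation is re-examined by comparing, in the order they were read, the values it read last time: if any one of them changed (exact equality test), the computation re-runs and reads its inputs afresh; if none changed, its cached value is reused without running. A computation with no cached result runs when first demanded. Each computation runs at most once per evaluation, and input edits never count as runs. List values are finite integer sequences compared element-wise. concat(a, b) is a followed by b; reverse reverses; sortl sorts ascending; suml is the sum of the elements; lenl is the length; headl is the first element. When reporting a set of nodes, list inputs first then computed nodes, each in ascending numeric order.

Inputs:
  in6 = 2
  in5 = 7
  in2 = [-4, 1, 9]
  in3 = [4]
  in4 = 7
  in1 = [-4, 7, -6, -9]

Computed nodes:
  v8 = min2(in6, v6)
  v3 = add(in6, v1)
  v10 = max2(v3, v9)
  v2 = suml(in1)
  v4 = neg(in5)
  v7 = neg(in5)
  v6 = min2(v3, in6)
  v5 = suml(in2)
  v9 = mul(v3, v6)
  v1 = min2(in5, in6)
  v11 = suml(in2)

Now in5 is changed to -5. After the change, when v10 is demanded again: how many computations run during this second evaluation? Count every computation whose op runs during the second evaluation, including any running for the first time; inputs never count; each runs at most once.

5 computations run: v1, v3, v6, v9, v10.

First demand of the output computes:
  v1 = min2(7, 2) = 2
  v3 = add(2, 2) = 4
  v6 = min2(4, 2) = 2
  v9 = mul(4, 2) = 8
  v10 = max2(4, 8) = 8

After the edit, cleaning proceeds:
  v1: a read changed (in5 7->-5) — executes, giving -5.
  v3: a read changed (v1 2->-5) — executes, giving -3.
  v6: a read changed (v3 4->-3) — executes, giving -3.
  v9: a read changed (v3 4->-3; v6 2->-3) — executes, giving 9.
  v10: a read changed (v3 4->-3; v9 8->9) — executes, giving 9.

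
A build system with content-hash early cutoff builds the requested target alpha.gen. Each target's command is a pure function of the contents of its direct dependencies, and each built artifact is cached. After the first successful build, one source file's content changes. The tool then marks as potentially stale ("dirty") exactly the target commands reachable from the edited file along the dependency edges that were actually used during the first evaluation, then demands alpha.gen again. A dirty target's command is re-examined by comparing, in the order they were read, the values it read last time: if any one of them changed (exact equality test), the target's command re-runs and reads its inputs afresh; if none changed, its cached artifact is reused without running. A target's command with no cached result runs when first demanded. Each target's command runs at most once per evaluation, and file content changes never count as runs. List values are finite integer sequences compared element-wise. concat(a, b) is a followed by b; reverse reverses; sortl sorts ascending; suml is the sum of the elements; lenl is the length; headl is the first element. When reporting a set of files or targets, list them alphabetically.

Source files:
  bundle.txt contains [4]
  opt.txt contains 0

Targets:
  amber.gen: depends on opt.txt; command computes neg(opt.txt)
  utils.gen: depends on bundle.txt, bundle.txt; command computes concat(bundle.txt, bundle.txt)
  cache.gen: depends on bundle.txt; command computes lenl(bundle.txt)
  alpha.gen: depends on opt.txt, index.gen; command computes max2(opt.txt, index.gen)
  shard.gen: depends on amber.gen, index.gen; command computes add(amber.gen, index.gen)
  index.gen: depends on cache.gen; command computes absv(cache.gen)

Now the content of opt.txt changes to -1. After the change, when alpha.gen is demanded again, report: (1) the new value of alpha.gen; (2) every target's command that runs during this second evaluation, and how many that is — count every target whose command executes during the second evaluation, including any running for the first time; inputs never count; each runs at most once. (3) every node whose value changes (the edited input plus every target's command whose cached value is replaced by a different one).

First evaluation (everything demanded from the output):
  cache.gen = lenl([4]) = 1
  index.gen = absv(1) = 1
  alpha.gen = max2(0, 1) = 1

Propagation after the edit:
  alpha.gen: runs — opt.txt 0->-1; result 1 (same value as before).

New value of alpha.gen: 1.
Target commands that run: alpha.gen — 1 in total.
Values that change: opt.txt.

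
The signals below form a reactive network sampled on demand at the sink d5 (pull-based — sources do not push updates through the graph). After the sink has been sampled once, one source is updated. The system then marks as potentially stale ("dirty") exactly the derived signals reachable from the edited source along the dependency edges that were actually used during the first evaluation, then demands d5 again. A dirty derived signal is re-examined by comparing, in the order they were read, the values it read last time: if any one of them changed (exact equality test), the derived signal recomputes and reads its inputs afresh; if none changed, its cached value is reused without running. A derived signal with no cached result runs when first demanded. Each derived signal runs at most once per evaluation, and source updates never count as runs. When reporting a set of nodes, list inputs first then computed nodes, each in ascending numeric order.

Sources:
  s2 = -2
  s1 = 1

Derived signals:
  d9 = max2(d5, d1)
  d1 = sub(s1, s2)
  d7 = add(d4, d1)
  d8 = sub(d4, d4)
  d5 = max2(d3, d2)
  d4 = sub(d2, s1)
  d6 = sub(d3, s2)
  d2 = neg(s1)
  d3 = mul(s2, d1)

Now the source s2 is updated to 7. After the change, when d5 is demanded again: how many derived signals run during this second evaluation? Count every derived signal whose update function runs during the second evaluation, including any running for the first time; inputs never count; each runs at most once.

Run set: d1, d3, d5 (3 run).

Initial pass — values computed on the first demand:
  d1 = sub(1, -2) = 3
  d2 = neg(1) = -1
  d3 = mul(-2, 3) = -6
  d5 = max2(-6, -1) = -1

Second demand — change propagation:
  d1: re-runs because s2 -2->7; new result -6.
  d3: re-runs because s2 -2->7; d1 3->-6; new result -42.
  d5: re-runs because d3 -6->-42; new result -1 (unchanged).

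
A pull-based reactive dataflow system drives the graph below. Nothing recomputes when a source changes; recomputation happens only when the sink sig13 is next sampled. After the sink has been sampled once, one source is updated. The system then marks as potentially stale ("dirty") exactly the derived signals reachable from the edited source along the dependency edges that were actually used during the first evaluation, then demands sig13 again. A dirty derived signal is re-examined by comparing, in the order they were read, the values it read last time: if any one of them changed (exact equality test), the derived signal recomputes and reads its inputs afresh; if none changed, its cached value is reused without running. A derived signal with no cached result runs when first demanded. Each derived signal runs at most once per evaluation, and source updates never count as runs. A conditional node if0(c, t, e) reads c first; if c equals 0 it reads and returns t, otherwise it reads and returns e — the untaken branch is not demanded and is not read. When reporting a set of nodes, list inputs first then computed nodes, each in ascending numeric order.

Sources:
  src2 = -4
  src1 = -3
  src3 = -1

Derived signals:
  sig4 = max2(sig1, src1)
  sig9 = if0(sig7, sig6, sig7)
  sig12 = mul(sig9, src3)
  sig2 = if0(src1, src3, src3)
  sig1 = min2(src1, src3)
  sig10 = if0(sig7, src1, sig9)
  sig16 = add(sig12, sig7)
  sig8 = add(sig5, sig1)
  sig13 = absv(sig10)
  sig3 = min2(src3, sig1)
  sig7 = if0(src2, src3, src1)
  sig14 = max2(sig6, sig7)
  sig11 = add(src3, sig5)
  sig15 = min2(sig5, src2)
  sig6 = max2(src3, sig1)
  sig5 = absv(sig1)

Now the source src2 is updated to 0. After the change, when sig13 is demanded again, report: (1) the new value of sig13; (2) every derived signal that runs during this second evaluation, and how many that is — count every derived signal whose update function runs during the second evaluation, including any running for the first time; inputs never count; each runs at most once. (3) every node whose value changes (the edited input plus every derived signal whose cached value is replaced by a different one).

New value of sig13: 1.
Derived signals that run: sig7, sig9, sig10, sig13 — 4 in total.
Values that change: src2, sig7, sig9, sig10, sig13.

First evaluation (everything demanded from the output):
  sig7 = if0(src2=-4 -> else branch src1) = -3
  sig9 = if0(sig7=-3 -> else branch sig7) = -3
  sig10 = if0(sig7=-3 -> else branch sig9) = -3
  sig13 = absv(-3) = 3

Propagation after the edit:
  sig7: runs — src2 -4->0; result -1.
  sig9: runs — sig7 -3->-1; sig7 -3->-1; result -1.
  sig10: runs — sig7 -3->-1; sig9 -3->-1; result -1.
  sig13: runs — sig10 -3->-1; result 1.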